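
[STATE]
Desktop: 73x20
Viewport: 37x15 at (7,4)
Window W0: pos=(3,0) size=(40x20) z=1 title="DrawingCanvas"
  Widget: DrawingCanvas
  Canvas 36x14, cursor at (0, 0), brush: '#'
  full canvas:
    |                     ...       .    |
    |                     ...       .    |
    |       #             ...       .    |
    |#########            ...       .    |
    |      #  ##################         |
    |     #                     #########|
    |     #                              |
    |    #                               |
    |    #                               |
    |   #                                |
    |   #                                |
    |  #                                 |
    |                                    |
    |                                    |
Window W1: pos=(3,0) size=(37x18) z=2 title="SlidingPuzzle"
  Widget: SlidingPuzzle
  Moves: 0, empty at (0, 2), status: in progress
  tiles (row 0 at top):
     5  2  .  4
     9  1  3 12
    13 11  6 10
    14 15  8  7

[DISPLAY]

5 │  2 │    │  4 │              ┃  ┃ 
──┼────┼────┼────┤              ┃  ┃ 
9 │  1 │  3 │ 12 │              ┃  ┃ 
──┼────┼────┼────┤              ┃  ┃ 
3 │ 11 │  6 │ 10 │              ┃  ┃ 
──┼────┼────┼────┤              ┃  ┃ 
4 │ 15 │  8 │  7 │              ┃  ┃ 
──┴────┴────┴────┘              ┃  ┃ 
es: 0                           ┃  ┃ 
                                ┃  ┃ 
                                ┃  ┃ 
                                ┃  ┃ 
                                ┃  ┃ 
━━━━━━━━━━━━━━━━━━━━━━━━━━━━━━━━┛  ┃ 
                                   ┃ 


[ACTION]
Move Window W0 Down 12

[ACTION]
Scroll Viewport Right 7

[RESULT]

│    │  4 │              ┃  ┃        
┼────┼────┤              ┃  ┃        
│  3 │ 12 │              ┃  ┃        
┼────┼────┤              ┃  ┃        
│  6 │ 10 │              ┃  ┃        
┼────┼────┤              ┃  ┃        
│  8 │  7 │              ┃  ┃        
┴────┴────┘              ┃  ┃        
                         ┃  ┃        
                         ┃  ┃        
                         ┃  ┃        
                         ┃  ┃        
                         ┃  ┃        
━━━━━━━━━━━━━━━━━━━━━━━━━┛  ┃        
                            ┃        


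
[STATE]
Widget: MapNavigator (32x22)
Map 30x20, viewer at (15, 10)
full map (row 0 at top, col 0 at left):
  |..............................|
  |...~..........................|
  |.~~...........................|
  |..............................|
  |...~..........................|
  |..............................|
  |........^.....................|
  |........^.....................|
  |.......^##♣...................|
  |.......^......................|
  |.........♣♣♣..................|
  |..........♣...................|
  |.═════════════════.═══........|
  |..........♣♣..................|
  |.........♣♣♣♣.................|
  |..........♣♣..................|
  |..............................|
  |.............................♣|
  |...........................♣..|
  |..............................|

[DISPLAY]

                                
 .............................. 
 ...~.......................... 
 .~~........................... 
 .............................. 
 ...~.......................... 
 .............................. 
 ........^..................... 
 ........^..................... 
 .......^##♣................... 
 .......^...................... 
 .........♣♣♣...@.............. 
 ..........♣................... 
 .═════════════════.═══........ 
 ..........♣♣.................. 
 .........♣♣♣♣................. 
 ..........♣♣.................. 
 .............................. 
 .............................♣ 
 ...........................♣.. 
 .............................. 
                                


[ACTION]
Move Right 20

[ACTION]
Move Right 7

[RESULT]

                                
.................               
.................               
.................               
.................               
.................               
.................               
.................               
.................               
.................               
.................               
................@               
.................               
═════.═══........               
.................               
.................               
.................               
.................               
................♣               
..............♣..               
.................               
                                


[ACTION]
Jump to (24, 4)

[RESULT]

                                
                                
                                
                                
                                
                                
                                
......................          
......................          
......................          
......................          
................@.....          
......................          
^.....................          
^.....................          
##♣...................          
......................          
.♣♣♣..................          
..♣...................          
══════════.═══........          
..♣♣..................          
.♣♣♣♣.................          


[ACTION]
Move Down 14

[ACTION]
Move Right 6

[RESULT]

.................               
.................               
.................               
.................               
.................               
═════.═══........               
.................               
.................               
.................               
.................               
................♣               
..............♣.@               
.................               
                                
                                
                                
                                
                                
                                
                                
                                
                                


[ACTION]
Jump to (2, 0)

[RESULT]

                                
                                
                                
                                
                                
                                
                                
                                
                                
                                
                                
              ..@...............
              ...~..............
              .~~...............
              ..................
              ...~..............
              ..................
              ........^.........
              ........^.........
              .......^##♣.......
              .......^..........
              .........♣♣♣......


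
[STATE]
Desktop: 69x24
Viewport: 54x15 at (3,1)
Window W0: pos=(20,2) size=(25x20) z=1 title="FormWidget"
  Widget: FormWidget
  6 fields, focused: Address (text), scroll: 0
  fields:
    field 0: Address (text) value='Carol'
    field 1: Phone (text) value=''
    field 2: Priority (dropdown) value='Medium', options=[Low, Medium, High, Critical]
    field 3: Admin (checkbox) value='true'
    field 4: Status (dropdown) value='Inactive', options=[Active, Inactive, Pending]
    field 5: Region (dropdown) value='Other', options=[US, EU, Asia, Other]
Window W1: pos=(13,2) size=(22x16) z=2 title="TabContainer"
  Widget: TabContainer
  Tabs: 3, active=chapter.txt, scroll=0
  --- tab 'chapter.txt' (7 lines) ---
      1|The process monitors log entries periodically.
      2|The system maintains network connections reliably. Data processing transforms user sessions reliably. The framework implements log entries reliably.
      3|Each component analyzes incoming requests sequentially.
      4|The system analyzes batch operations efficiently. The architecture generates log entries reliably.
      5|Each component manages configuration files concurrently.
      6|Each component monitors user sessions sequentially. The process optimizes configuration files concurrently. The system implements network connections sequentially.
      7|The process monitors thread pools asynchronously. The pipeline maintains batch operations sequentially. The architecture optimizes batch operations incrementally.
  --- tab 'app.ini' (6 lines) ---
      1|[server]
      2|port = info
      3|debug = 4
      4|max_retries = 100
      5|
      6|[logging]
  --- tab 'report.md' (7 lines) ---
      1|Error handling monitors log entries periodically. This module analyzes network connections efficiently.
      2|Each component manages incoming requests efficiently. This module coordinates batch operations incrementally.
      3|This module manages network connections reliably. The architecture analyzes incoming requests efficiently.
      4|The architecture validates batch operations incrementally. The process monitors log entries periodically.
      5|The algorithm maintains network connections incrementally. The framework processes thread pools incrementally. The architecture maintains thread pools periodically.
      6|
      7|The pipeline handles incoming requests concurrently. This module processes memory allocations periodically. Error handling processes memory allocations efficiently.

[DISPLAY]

                                                      
          ┏━━━━━━━━━━━━━━━━━━━━┓━━━━━━━━━┓            
          ┃ TabContainer       ┃         ┃            
          ┠────────────────────┨─────────┨            
          ┃[chapter.txt]│ app.i┃[Carol  ]┃            
          ┃────────────────────┃[       ]┃            
          ┃The process monitors┃[Medium▼]┃            
          ┃The system maintains┃[x]      ┃            
          ┃Each component analy┃[Inacti▼]┃            
          ┃The system analyzes ┃[Other ▼]┃            
          ┃Each component manag┃         ┃            
          ┃Each component monit┃         ┃            
          ┃The process monitors┃         ┃            
          ┃                    ┃         ┃            
          ┃                    ┃         ┃            


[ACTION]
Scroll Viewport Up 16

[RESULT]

                                                      
                                                      
          ┏━━━━━━━━━━━━━━━━━━━━┓━━━━━━━━━┓            
          ┃ TabContainer       ┃         ┃            
          ┠────────────────────┨─────────┨            
          ┃[chapter.txt]│ app.i┃[Carol  ]┃            
          ┃────────────────────┃[       ]┃            
          ┃The process monitors┃[Medium▼]┃            
          ┃The system maintains┃[x]      ┃            
          ┃Each component analy┃[Inacti▼]┃            
          ┃The system analyzes ┃[Other ▼]┃            
          ┃Each component manag┃         ┃            
          ┃Each component monit┃         ┃            
          ┃The process monitors┃         ┃            
          ┃                    ┃         ┃            


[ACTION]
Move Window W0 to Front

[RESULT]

                                                      
                                                      
          ┏━━━━━━┏━━━━━━━━━━━━━━━━━━━━━━━┓            
          ┃ TabCo┃ FormWidget            ┃            
          ┠──────┠───────────────────────┨            
          ┃[chapt┃> Address:    [Carol  ]┃            
          ┃──────┃  Phone:      [       ]┃            
          ┃The pr┃  Priority:   [Medium▼]┃            
          ┃The sy┃  Admin:      [x]      ┃            
          ┃Each c┃  Status:     [Inacti▼]┃            
          ┃The sy┃  Region:     [Other ▼]┃            
          ┃Each c┃                       ┃            
          ┃Each c┃                       ┃            
          ┃The pr┃                       ┃            
          ┃      ┃                       ┃            


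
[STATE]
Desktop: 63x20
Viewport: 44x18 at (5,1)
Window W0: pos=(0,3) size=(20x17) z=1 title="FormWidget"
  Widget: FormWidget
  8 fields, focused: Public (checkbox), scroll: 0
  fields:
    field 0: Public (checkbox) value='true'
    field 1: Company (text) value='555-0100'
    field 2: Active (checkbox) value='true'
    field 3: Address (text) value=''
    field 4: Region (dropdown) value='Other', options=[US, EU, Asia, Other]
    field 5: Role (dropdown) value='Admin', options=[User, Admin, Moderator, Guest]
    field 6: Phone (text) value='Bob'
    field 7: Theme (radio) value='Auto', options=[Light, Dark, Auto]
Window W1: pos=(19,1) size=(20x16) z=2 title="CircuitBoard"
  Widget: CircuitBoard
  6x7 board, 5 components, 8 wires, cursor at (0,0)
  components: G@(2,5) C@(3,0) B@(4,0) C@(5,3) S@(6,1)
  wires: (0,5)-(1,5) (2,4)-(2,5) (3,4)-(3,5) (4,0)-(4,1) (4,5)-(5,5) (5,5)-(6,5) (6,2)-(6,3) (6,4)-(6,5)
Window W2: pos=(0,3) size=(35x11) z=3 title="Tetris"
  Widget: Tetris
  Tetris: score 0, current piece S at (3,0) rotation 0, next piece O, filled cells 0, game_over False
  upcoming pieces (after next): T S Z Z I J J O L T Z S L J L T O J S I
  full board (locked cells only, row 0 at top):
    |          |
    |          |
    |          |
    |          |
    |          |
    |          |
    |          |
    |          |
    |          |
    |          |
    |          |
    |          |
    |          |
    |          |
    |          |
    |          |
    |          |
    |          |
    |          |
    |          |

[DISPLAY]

              ┏━━━━━━━━━━━━━━━━━━┓          
              ┃ CircuitBoard     ┃          
━━━━━━━━━━━━━━━━━━━━━━━━━━━━━┓───┨          
ris                          ┃   ┃          
─────────────────────────────┨   ┃          
      │Next:                 ┃   ┃          
      │▓▓                    ┃   ┃          
      │▓▓                    ┃   ┃          
      │                      ┃   ┃          
      │                      ┃   ┃          
      │                      ┃   ┃          
      │Score:                ┃   ┃          
━━━━━━━━━━━━━━━━━━━━━━━━━━━━━┛   ┃          
              ┃                  ┃          
              ┃5               C ┃          
              ┗━━━━━━━━━━━━━━━━━━┛          
              ┃                             
              ┃                             


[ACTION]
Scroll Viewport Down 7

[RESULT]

              ┃ CircuitBoard     ┃          
━━━━━━━━━━━━━━━━━━━━━━━━━━━━━┓───┨          
ris                          ┃   ┃          
─────────────────────────────┨   ┃          
      │Next:                 ┃   ┃          
      │▓▓                    ┃   ┃          
      │▓▓                    ┃   ┃          
      │                      ┃   ┃          
      │                      ┃   ┃          
      │                      ┃   ┃          
      │Score:                ┃   ┃          
━━━━━━━━━━━━━━━━━━━━━━━━━━━━━┛   ┃          
              ┃                  ┃          
              ┃5               C ┃          
              ┗━━━━━━━━━━━━━━━━━━┛          
              ┃                             
              ┃                             
━━━━━━━━━━━━━━┛                             


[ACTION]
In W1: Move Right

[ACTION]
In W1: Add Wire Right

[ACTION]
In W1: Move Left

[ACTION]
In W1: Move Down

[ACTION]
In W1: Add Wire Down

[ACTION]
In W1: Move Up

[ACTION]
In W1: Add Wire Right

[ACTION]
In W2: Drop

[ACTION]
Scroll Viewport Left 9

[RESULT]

                   ┃ CircuitBoard     ┃     
┏━━━━━━━━━━━━━━━━━━━━━━━━━━━━━━━━━┓───┨     
┃ Tetris                          ┃   ┃     
┠─────────────────────────────────┨   ┃     
┃          │Next:                 ┃   ┃     
┃          │▓▓                    ┃   ┃     
┃          │▓▓                    ┃   ┃     
┃          │                      ┃   ┃     
┃          │                      ┃   ┃     
┃          │                      ┃   ┃     
┃          │Score:                ┃   ┃     
┗━━━━━━━━━━━━━━━━━━━━━━━━━━━━━━━━━┛   ┃     
┃                  ┃                  ┃     
┃                  ┃5               C ┃     
┃                  ┗━━━━━━━━━━━━━━━━━━┛     
┃                  ┃                        
┃                  ┃                        
┗━━━━━━━━━━━━━━━━━━┛                        


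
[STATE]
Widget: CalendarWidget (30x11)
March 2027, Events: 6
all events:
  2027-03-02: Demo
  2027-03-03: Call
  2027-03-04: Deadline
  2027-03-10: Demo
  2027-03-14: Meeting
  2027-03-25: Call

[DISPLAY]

          March 2027          
Mo Tu We Th Fr Sa Su          
 1  2*  3*  4*  5  6  7       
 8  9 10* 11 12 13 14*        
15 16 17 18 19 20 21          
22 23 24 25* 26 27 28         
29 30 31                      
                              
                              
                              
                              


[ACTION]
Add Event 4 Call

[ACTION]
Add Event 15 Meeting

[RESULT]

          March 2027          
Mo Tu We Th Fr Sa Su          
 1  2*  3*  4*  5  6  7       
 8  9 10* 11 12 13 14*        
15* 16 17 18 19 20 21         
22 23 24 25* 26 27 28         
29 30 31                      
                              
                              
                              
                              


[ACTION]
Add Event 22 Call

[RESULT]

          March 2027          
Mo Tu We Th Fr Sa Su          
 1  2*  3*  4*  5  6  7       
 8  9 10* 11 12 13 14*        
15* 16 17 18 19 20 21         
22* 23 24 25* 26 27 28        
29 30 31                      
                              
                              
                              
                              


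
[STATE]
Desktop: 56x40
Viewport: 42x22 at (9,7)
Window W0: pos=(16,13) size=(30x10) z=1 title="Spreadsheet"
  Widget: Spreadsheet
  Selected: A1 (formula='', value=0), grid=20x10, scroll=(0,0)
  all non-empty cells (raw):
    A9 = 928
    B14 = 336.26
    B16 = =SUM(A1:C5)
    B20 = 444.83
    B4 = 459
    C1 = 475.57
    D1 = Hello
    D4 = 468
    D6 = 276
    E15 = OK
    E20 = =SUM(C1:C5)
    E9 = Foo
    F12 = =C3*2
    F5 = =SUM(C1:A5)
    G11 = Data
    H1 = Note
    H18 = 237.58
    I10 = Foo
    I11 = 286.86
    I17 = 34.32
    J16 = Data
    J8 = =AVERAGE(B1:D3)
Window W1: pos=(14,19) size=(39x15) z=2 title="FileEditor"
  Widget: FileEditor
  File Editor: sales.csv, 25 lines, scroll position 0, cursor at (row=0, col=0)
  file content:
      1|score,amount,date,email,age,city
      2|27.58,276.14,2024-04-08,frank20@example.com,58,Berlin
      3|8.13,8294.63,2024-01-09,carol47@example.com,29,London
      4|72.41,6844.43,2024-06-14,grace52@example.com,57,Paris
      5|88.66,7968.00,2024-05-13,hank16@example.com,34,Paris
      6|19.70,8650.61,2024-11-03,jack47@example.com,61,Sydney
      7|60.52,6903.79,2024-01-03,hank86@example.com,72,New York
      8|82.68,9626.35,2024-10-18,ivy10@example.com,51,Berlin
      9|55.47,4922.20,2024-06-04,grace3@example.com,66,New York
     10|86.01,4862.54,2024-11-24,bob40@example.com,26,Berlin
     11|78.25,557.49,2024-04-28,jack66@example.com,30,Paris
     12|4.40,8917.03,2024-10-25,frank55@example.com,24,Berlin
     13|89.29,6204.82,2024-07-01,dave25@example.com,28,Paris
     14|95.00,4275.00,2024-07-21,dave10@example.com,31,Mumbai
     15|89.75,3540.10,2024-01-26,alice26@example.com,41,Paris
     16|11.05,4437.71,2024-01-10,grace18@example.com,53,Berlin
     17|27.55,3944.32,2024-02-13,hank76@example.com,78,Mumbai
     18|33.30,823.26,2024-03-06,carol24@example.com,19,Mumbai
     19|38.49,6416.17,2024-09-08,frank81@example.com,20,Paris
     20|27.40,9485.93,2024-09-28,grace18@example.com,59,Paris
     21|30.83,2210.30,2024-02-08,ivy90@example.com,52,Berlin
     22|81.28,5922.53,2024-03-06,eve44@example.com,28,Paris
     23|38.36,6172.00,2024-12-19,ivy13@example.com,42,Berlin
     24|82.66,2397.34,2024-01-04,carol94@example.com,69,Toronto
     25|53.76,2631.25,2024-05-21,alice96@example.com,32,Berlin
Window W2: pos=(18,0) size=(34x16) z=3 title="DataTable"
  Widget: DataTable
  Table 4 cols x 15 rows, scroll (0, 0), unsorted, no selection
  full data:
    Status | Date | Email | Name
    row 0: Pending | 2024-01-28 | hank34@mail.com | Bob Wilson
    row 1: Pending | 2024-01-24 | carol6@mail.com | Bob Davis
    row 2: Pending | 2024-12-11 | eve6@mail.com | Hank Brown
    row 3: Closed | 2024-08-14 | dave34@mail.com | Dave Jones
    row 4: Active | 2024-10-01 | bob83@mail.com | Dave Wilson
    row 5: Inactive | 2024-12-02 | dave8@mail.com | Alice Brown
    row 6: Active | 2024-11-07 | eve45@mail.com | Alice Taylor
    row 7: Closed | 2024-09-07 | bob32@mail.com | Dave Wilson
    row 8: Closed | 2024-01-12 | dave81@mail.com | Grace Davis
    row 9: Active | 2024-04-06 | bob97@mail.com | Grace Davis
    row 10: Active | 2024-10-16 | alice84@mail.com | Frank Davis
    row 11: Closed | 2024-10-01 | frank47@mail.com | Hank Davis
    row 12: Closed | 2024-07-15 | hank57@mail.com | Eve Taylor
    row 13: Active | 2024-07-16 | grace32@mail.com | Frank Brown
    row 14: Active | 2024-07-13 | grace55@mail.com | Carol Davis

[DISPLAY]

         ┃Pending │2024-12-11│eve6@mail.co
         ┃Closed  │2024-08-14│dave34@mail.
         ┃Active  │2024-10-01│bob83@mail.c
         ┃Inactive│2024-12-02│dave8@mail.c
         ┃Active  │2024-11-07│eve45@mail.c
         ┃Closed  │2024-09-07│bob32@mail.c
       ┏━┃Closed  │2024-01-12│dave81@mail.
       ┃ ┃Active  │2024-04-06│bob97@mail.c
       ┠─┗━━━━━━━━━━━━━━━━━━━━━━━━━━━━━━━━
       ┃A1:                         ┃     
       ┃       A       B       C    ┃     
       ┃----------------------------┃     
     ┏━━━━━━━━━━━━━━━━━━━━━━━━━━━━━━━━━━━━
     ┃ FileEditor                         
     ┠────────────────────────────────────
     ┃█core,amount,date,email,age,city    
     ┃27.58,276.14,2024-04-08,frank20@exam
     ┃8.13,8294.63,2024-01-09,carol47@exam
     ┃72.41,6844.43,2024-06-14,grace52@exa
     ┃88.66,7968.00,2024-05-13,hank16@exam
     ┃19.70,8650.61,2024-11-03,jack47@exam
     ┃60.52,6903.79,2024-01-03,hank86@exam


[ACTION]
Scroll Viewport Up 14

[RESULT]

         ┏━━━━━━━━━━━━━━━━━━━━━━━━━━━━━━━━
         ┃ DataTable                      
         ┠────────────────────────────────
         ┃Status  │Date      │Email       
         ┃────────┼──────────┼────────────
         ┃Pending │2024-01-28│hank34@mail.
         ┃Pending │2024-01-24│carol6@mail.
         ┃Pending │2024-12-11│eve6@mail.co
         ┃Closed  │2024-08-14│dave34@mail.
         ┃Active  │2024-10-01│bob83@mail.c
         ┃Inactive│2024-12-02│dave8@mail.c
         ┃Active  │2024-11-07│eve45@mail.c
         ┃Closed  │2024-09-07│bob32@mail.c
       ┏━┃Closed  │2024-01-12│dave81@mail.
       ┃ ┃Active  │2024-04-06│bob97@mail.c
       ┠─┗━━━━━━━━━━━━━━━━━━━━━━━━━━━━━━━━
       ┃A1:                         ┃     
       ┃       A       B       C    ┃     
       ┃----------------------------┃     
     ┏━━━━━━━━━━━━━━━━━━━━━━━━━━━━━━━━━━━━
     ┃ FileEditor                         
     ┠────────────────────────────────────


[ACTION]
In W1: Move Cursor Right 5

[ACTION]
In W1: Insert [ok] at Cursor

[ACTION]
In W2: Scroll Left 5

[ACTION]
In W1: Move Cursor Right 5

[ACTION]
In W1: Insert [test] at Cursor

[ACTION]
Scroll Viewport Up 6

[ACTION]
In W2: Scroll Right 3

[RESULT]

         ┏━━━━━━━━━━━━━━━━━━━━━━━━━━━━━━━━
         ┃ DataTable                      
         ┠────────────────────────────────
         ┃tus  │Date      │Email          
         ┃─────┼──────────┼───────────────
         ┃ding │2024-01-28│hank34@mail.com
         ┃ding │2024-01-24│carol6@mail.com
         ┃ding │2024-12-11│eve6@mail.com  
         ┃sed  │2024-08-14│dave34@mail.com
         ┃ive  │2024-10-01│bob83@mail.com 
         ┃ctive│2024-12-02│dave8@mail.com 
         ┃ive  │2024-11-07│eve45@mail.com 
         ┃sed  │2024-09-07│bob32@mail.com 
       ┏━┃sed  │2024-01-12│dave81@mail.com
       ┃ ┃ive  │2024-04-06│bob97@mail.com 
       ┠─┗━━━━━━━━━━━━━━━━━━━━━━━━━━━━━━━━
       ┃A1:                         ┃     
       ┃       A       B       C    ┃     
       ┃----------------------------┃     
     ┏━━━━━━━━━━━━━━━━━━━━━━━━━━━━━━━━━━━━
     ┃ FileEditor                         
     ┠────────────────────────────────────


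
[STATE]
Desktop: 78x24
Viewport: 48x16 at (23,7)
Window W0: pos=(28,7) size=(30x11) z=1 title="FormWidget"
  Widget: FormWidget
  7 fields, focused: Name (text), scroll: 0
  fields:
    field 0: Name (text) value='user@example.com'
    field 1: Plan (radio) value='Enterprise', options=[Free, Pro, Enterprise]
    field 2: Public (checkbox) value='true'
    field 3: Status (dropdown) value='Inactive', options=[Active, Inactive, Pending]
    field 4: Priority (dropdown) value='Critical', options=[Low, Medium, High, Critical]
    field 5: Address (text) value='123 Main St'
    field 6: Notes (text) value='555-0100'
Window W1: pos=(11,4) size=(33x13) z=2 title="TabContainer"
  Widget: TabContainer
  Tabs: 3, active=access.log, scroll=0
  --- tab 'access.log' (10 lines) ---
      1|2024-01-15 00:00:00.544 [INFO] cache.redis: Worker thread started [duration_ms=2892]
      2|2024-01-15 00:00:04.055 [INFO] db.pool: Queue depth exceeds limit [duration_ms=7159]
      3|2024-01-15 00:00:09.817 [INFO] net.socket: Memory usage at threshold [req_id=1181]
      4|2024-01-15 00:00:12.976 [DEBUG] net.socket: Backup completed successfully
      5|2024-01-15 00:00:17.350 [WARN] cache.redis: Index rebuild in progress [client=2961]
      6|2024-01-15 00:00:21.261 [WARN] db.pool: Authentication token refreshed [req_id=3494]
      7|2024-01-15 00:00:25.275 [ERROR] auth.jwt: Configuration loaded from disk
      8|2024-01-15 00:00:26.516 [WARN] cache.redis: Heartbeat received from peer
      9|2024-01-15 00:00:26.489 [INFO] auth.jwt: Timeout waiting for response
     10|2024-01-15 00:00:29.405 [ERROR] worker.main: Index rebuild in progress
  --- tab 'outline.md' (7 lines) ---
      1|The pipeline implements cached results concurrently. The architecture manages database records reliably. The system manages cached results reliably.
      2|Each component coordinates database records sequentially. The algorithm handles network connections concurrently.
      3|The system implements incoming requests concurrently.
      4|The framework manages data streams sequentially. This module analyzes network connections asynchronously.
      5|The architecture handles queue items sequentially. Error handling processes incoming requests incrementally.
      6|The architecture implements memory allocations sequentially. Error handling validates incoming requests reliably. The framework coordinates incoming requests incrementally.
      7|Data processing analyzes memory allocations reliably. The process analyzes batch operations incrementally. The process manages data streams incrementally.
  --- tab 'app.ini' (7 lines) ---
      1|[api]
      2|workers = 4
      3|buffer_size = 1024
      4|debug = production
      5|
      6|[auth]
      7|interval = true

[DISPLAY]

]│ outline.md │ app.┃━━━━━━━━━━━━━┓             
────────────────────┃             ┃             
00:00:00.544 [INFO] ┃─────────────┨             
00:00:04.055 [INFO] ┃user@example]┃             
00:00:09.817 [INFO] ┃ ) Free  ( ) ┃             
00:00:12.976 [DEBUG]┃x]           ┃             
00:00:17.350 [WARN] ┃Inactive   ▼]┃             
00:00:21.261 [WARN] ┃Critical   ▼]┃             
00:00:25.275 [ERROR]┃123 Main St ]┃             
━━━━━━━━━━━━━━━━━━━━┛555-0100    ]┃             
     ┗━━━━━━━━━━━━━━━━━━━━━━━━━━━━┛             
                                                
                                                
                                                
                                                
                                                


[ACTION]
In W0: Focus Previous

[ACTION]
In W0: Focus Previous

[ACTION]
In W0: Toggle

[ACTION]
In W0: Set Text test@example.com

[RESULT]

]│ outline.md │ app.┃━━━━━━━━━━━━━┓             
────────────────────┃             ┃             
00:00:00.544 [INFO] ┃─────────────┨             
00:00:04.055 [INFO] ┃user@example]┃             
00:00:09.817 [INFO] ┃ ) Free  ( ) ┃             
00:00:12.976 [DEBUG]┃x]           ┃             
00:00:17.350 [WARN] ┃Inactive   ▼]┃             
00:00:21.261 [WARN] ┃Critical   ▼]┃             
00:00:25.275 [ERROR]┃test@example]┃             
━━━━━━━━━━━━━━━━━━━━┛555-0100    ]┃             
     ┗━━━━━━━━━━━━━━━━━━━━━━━━━━━━┛             
                                                
                                                
                                                
                                                
                                                


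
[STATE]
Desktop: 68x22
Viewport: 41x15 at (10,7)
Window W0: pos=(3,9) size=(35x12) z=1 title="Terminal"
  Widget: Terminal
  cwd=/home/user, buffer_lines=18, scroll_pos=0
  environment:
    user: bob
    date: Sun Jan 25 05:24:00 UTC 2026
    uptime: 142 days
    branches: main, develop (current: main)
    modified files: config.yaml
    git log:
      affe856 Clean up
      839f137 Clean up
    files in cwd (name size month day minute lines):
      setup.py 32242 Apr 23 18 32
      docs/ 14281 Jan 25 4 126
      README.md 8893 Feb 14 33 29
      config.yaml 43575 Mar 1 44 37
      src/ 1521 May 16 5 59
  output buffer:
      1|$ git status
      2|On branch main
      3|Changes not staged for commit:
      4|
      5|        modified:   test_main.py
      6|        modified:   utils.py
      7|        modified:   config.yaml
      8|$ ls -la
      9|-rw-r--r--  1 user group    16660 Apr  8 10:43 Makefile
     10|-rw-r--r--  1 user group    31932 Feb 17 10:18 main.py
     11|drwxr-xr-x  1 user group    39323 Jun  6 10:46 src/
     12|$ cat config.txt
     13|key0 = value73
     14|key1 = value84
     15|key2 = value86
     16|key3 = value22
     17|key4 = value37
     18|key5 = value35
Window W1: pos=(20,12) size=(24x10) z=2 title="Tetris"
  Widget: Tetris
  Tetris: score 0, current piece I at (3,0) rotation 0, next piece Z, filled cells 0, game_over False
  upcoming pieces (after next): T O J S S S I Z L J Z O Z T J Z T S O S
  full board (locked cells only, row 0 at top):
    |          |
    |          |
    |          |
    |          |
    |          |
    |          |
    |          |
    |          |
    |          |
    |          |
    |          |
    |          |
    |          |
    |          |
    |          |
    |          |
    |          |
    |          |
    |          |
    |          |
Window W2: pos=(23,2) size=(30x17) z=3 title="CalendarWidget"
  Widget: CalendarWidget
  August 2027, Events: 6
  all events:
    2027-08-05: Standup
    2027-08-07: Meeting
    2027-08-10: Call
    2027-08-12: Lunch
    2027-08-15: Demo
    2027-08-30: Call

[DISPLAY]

             ┃                   1       
             ┃ 2  3  4  5*  6  7*  8     
━━━━━━━━━━━━━┃ 9 10* 11 12* 13 14 15*    
nal          ┃16 17 18 19 20 21 22       
─────────────┃23 24 25 26 27 28 29       
status    ┏━━┃30* 31                     
nch main  ┃ T┃                           
s not stag┠──┃                           
          ┃  ┃                           
  modified┃  ┃                           
  modified┃  ┃                           
  modified┃  ┗━━━━━━━━━━━━━━━━━━━━━━━━━━━
la        ┃          │           ┃       
━━━━━━━━━━┃          │           ┃       
          ┗━━━━━━━━━━━━━━━━━━━━━━┛       


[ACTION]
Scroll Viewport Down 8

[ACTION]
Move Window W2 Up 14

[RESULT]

             ┃ 9 10* 11 12* 13 14 15*    
             ┃16 17 18 19 20 21 22       
━━━━━━━━━━━━━┃23 24 25 26 27 28 29       
nal          ┃30* 31                     
─────────────┃                           
status    ┏━━┃                           
nch main  ┃ T┃                           
s not stag┠──┃                           
          ┃  ┃                           
  modified┃  ┗━━━━━━━━━━━━━━━━━━━━━━━━━━━
  modified┃          │ ▓▓        ┃       
  modified┃          │           ┃       
la        ┃          │           ┃       
━━━━━━━━━━┃          │           ┃       
          ┗━━━━━━━━━━━━━━━━━━━━━━┛       


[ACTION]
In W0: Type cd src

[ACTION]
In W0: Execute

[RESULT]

             ┃ 9 10* 11 12* 13 14 15*    
             ┃16 17 18 19 20 21 22       
━━━━━━━━━━━━━┃23 24 25 26 27 28 29       
nal          ┃30* 31                     
─────────────┃                           
 value84  ┏━━┃                           
 value86  ┃ T┃                           
 value22  ┠──┃                           
 value37  ┃  ┃                           
 value35  ┃  ┗━━━━━━━━━━━━━━━━━━━━━━━━━━━
rc        ┃          │ ▓▓        ┃       
          ┃          │           ┃       
          ┃          │           ┃       
━━━━━━━━━━┃          │           ┃       
          ┗━━━━━━━━━━━━━━━━━━━━━━┛       


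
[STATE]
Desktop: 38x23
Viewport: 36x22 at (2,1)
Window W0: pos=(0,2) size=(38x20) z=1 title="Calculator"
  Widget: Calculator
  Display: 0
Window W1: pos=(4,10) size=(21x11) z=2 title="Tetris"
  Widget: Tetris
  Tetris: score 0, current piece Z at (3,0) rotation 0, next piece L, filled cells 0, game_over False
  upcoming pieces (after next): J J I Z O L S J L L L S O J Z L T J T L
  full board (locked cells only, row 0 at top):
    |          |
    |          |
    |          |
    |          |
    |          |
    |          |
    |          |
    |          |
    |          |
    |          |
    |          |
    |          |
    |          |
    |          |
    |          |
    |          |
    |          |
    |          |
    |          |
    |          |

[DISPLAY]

                                    
━━━━━━━━━━━━━━━━━━━━━━━━━━━━━━━━━━━┓
Calculator                         ┃
───────────────────────────────────┨
                                  0┃
───┬───┬───┬───┐                   ┃
 7 │ 8 │ 9 │ ÷ │                   ┃
───┼───┼───┼───┤                   ┃
 4 │ 5 │ 6 │ × │                   ┃
──┏━━━━━━━━━━━━━━━━━━━┓            ┃
 1┃ Tetris            ┃            ┃
──┠───────────────────┨            ┃
 0┃          │Next:   ┃            ┃
──┃          │  ▒     ┃            ┃
 C┃          │▒▒▒     ┃            ┃
──┃          │        ┃            ┃
  ┃          │        ┃            ┃
  ┃          │        ┃            ┃
  ┃          │Score:  ┃            ┃
  ┗━━━━━━━━━━━━━━━━━━━┛            ┃
━━━━━━━━━━━━━━━━━━━━━━━━━━━━━━━━━━━┛
                                    


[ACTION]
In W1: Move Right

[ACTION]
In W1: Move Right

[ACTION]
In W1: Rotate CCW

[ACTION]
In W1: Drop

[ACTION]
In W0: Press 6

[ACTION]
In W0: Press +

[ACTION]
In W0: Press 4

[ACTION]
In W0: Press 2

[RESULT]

                                    
━━━━━━━━━━━━━━━━━━━━━━━━━━━━━━━━━━━┓
Calculator                         ┃
───────────────────────────────────┨
                                 42┃
───┬───┬───┬───┐                   ┃
 7 │ 8 │ 9 │ ÷ │                   ┃
───┼───┼───┼───┤                   ┃
 4 │ 5 │ 6 │ × │                   ┃
──┏━━━━━━━━━━━━━━━━━━━┓            ┃
 1┃ Tetris            ┃            ┃
──┠───────────────────┨            ┃
 0┃          │Next:   ┃            ┃
──┃          │  ▒     ┃            ┃
 C┃          │▒▒▒     ┃            ┃
──┃          │        ┃            ┃
  ┃          │        ┃            ┃
  ┃          │        ┃            ┃
  ┃          │Score:  ┃            ┃
  ┗━━━━━━━━━━━━━━━━━━━┛            ┃
━━━━━━━━━━━━━━━━━━━━━━━━━━━━━━━━━━━┛
                                    
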